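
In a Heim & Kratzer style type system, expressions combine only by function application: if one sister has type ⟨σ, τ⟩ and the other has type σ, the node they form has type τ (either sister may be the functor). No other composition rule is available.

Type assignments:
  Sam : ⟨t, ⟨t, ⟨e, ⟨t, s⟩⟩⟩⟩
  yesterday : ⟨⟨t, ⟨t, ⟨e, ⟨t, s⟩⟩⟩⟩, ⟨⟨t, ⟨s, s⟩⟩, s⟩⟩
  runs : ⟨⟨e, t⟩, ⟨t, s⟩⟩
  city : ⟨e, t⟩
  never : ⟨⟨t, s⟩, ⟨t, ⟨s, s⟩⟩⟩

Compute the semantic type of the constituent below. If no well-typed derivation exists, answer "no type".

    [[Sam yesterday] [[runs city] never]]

s

[Sam yesterday]: yesterday is ⟨⟨t, ⟨t, ⟨e, ⟨t, s⟩⟩⟩⟩, ⟨⟨t, ⟨s, s⟩⟩, s⟩⟩, Sam is ⟨t, ⟨t, ⟨e, ⟨t, s⟩⟩⟩⟩; result ⟨⟨t, ⟨s, s⟩⟩, s⟩.
[runs city]: runs is ⟨⟨e, t⟩, ⟨t, s⟩⟩, city is ⟨e, t⟩; result ⟨t, s⟩.
[[runs city] never]: never is ⟨⟨t, s⟩, ⟨t, ⟨s, s⟩⟩⟩, [runs city] is ⟨t, s⟩; result ⟨t, ⟨s, s⟩⟩.
[[Sam yesterday] [[runs city] never]]: [Sam yesterday] is ⟨⟨t, ⟨s, s⟩⟩, s⟩, [[runs city] never] is ⟨t, ⟨s, s⟩⟩; result s.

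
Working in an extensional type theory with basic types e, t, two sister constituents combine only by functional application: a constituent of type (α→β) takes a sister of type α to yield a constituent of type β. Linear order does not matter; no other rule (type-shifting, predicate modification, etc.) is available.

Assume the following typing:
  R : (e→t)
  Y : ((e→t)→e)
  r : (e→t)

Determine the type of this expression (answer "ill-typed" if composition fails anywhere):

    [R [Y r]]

[Y r]: Y is ((e→t)→e), r is (e→t); result e.
[R [Y r]]: R is (e→t), [Y r] is e; result t.

t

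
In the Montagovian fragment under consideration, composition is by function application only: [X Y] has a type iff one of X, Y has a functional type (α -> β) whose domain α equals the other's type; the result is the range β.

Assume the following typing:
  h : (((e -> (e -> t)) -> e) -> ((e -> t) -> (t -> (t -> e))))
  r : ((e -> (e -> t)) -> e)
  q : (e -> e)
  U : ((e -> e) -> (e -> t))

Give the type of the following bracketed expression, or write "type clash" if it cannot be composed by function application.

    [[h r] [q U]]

[h r]: functor h : (((e -> (e -> t)) -> e) -> ((e -> t) -> (t -> (t -> e)))), argument r : ((e -> (e -> t)) -> e); result ((e -> t) -> (t -> (t -> e))).
[q U]: functor U : ((e -> e) -> (e -> t)), argument q : (e -> e); result (e -> t).
[[h r] [q U]]: functor [h r] : ((e -> t) -> (t -> (t -> e))), argument [q U] : (e -> t); result (t -> (t -> e)).

(t -> (t -> e))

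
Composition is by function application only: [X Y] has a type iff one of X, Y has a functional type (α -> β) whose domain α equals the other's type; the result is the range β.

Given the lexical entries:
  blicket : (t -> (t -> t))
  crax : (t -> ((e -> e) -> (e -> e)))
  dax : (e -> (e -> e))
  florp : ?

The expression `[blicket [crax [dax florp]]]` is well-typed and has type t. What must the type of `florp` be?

((e -> (e -> e)) -> ((t -> ((e -> e) -> (e -> e))) -> ((t -> (t -> t)) -> t)))

[blicket [crax [dax florp]]] must have type t. The sister blicket has type (t -> (t -> t)); that is not a function onto t, so [crax [dax florp]] must be the functor, of type ((t -> (t -> t)) -> t).
[crax [dax florp]] must have type ((t -> (t -> t)) -> t). The sister crax has type (t -> ((e -> e) -> (e -> e))); that is not a function onto ((t -> (t -> t)) -> t), so [dax florp] must be the functor, of type ((t -> ((e -> e) -> (e -> e))) -> ((t -> (t -> t)) -> t)).
[dax florp] must have type ((t -> ((e -> e) -> (e -> e))) -> ((t -> (t -> t)) -> t)). The sister dax has type (e -> (e -> e)); that is not a function onto ((t -> ((e -> e) -> (e -> e))) -> ((t -> (t -> t)) -> t)), so florp must be the functor, of type ((e -> (e -> e)) -> ((t -> ((e -> e) -> (e -> e))) -> ((t -> (t -> t)) -> t))).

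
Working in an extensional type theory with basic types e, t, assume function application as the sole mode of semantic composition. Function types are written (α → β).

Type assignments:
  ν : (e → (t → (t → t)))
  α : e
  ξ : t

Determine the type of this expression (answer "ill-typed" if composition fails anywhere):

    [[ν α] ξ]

[ν α]: (e → (t → (t → t))) applied to e yields (t → (t → t)).
[[ν α] ξ]: (t → (t → t)) applied to t yields (t → t).

(t → t)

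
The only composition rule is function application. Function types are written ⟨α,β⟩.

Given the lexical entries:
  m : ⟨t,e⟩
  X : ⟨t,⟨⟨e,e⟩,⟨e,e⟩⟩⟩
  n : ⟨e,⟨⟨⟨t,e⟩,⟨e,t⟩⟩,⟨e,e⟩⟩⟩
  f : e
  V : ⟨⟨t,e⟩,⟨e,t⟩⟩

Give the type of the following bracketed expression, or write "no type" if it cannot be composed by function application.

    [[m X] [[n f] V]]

[m X]: ⟨t,e⟩ and ⟨t,⟨⟨e,e⟩,⟨e,e⟩⟩⟩ cannot combine by function application — type clash.

no type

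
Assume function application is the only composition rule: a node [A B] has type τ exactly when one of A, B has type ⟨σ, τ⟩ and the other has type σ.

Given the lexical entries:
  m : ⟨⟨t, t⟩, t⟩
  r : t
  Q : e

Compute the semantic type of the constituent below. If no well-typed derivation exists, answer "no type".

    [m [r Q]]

no type

[r Q]: t and e cannot combine by function application — type clash.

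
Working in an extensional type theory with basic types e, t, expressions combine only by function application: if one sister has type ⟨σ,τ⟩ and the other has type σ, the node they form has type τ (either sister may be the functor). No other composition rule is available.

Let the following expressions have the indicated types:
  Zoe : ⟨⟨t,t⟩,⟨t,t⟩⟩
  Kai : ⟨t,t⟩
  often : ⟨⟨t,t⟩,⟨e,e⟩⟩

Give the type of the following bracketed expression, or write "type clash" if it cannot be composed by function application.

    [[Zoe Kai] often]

[Zoe Kai]: Zoe is ⟨⟨t,t⟩,⟨t,t⟩⟩, Kai is ⟨t,t⟩; result ⟨t,t⟩.
[[Zoe Kai] often]: often is ⟨⟨t,t⟩,⟨e,e⟩⟩, [Zoe Kai] is ⟨t,t⟩; result ⟨e,e⟩.

⟨e,e⟩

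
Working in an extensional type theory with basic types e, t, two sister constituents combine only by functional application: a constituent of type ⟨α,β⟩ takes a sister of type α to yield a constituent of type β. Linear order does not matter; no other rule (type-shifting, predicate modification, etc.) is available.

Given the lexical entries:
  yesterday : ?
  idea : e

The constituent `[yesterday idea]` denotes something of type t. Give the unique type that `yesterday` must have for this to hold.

⟨e,t⟩

[yesterday idea] must have type t. The sister idea has type e; that is not a function onto t, so yesterday must be the functor, of type ⟨e,t⟩.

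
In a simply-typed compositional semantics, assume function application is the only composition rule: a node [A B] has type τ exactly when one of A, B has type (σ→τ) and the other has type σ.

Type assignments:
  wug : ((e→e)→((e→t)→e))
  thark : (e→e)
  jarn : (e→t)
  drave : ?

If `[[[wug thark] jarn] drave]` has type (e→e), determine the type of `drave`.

At [[[wug thark] jarn] drave] (required: (e→e)): [[wug thark] jarn] is e, which is not a function with range (e→e); hence drave is the functor — type (e→(e→e)).

(e→(e→e))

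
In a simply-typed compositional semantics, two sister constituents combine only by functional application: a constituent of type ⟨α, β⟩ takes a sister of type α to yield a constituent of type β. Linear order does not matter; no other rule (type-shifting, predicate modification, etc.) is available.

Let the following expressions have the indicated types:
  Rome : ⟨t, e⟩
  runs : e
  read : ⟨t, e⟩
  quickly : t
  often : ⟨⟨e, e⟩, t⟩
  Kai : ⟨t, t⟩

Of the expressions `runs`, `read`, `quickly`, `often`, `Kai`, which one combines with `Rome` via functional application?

quickly

runs : e — Rome needs t; runs needs nothing (atomic); neither fits.
read : ⟨t, e⟩ — Rome needs t; read needs t; neither fits.
quickly — combines: Rome : ⟨t, e⟩ takes quickly : t as argument, giving e.
often : ⟨⟨e, e⟩, t⟩ — Rome needs t; often needs ⟨e, e⟩; neither fits.
Kai : ⟨t, t⟩ — Rome needs t; Kai needs t; neither fits.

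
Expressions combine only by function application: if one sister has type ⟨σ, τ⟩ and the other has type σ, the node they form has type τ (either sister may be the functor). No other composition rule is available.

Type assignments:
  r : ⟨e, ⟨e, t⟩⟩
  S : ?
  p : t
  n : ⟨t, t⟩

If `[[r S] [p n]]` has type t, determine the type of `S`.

At [[r S] [p n]] (required: t): [p n] is t, which is not a function with range t; hence [r S] is the functor — type ⟨t, t⟩.
At [r S] (required: ⟨t, t⟩): r is ⟨e, ⟨e, t⟩⟩, which is not a function with range ⟨t, t⟩; hence S is the functor — type ⟨⟨e, ⟨e, t⟩⟩, ⟨t, t⟩⟩.

⟨⟨e, ⟨e, t⟩⟩, ⟨t, t⟩⟩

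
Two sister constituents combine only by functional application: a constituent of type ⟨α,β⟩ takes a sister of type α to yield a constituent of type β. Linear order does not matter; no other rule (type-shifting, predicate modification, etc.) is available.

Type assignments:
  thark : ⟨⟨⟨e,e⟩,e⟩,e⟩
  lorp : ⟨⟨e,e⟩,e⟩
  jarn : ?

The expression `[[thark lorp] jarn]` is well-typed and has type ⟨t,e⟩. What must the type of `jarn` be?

⟨e,⟨t,e⟩⟩

For [[thark lorp] jarn] to have type ⟨t,e⟩ with [thark lorp] of type e, jarn must be the function: jarn : ⟨e,⟨t,e⟩⟩.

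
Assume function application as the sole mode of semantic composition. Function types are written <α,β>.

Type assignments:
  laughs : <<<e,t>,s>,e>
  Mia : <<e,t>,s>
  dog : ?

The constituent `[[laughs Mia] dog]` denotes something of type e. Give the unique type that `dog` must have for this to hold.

At [[laughs Mia] dog] (required: e): [laughs Mia] is e, which is not a function with range e; hence dog is the functor — type <e,e>.

<e,e>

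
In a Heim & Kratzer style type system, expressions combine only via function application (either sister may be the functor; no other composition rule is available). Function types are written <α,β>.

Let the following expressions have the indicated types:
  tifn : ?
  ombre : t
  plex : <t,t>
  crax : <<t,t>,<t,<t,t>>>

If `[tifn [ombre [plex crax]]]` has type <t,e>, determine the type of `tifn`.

<<t,t>,<t,e>>

[tifn [ombre [plex crax]]] is required to be <t,e>. [ombre [plex crax]] : <t,t> cannot yield <t,e> as functor, so tifn : <<t,t>,<t,e>>.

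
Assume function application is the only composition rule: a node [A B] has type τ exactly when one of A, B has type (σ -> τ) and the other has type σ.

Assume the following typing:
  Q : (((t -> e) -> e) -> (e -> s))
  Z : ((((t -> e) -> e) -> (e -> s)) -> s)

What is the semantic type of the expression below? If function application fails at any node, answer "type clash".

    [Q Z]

[Q Z]: functor Z : ((((t -> e) -> e) -> (e -> s)) -> s), argument Q : (((t -> e) -> e) -> (e -> s)); result s.

s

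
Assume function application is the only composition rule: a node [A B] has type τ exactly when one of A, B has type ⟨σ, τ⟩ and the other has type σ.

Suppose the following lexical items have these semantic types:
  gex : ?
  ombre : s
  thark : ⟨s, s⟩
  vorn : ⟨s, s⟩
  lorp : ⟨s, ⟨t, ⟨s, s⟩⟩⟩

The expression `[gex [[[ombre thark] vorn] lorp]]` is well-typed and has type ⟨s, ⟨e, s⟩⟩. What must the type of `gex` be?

⟨⟨t, ⟨s, s⟩⟩, ⟨s, ⟨e, s⟩⟩⟩

At [gex [[[ombre thark] vorn] lorp]] (required: ⟨s, ⟨e, s⟩⟩): [[[ombre thark] vorn] lorp] is ⟨t, ⟨s, s⟩⟩, which is not a function with range ⟨s, ⟨e, s⟩⟩; hence gex is the functor — type ⟨⟨t, ⟨s, s⟩⟩, ⟨s, ⟨e, s⟩⟩⟩.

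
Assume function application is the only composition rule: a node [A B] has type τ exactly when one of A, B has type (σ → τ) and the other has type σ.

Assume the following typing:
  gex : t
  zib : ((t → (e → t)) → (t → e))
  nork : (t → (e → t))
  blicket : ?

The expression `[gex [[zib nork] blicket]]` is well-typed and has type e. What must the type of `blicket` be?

[gex [[zib nork] blicket]] is required to be e. gex : t cannot yield e as functor, so [[zib nork] blicket] : (t → e).
[[zib nork] blicket] is required to be (t → e). [zib nork] : (t → e) cannot yield (t → e) as functor, so blicket : ((t → e) → (t → e)).

((t → e) → (t → e))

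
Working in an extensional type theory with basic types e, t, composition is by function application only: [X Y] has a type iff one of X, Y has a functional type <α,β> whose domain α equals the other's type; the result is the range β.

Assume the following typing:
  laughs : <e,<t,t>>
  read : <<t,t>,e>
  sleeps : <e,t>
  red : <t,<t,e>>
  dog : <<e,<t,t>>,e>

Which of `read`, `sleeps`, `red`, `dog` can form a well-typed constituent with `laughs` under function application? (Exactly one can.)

read : <<t,t>,e> — neither side's domain matches the other.
sleeps : <e,t> — neither side's domain matches the other.
red : <t,<t,e>> — neither side's domain matches the other.
dog — combines: dog : <<e,<t,t>>,e> takes laughs : <e,<t,t>> as argument, giving e.

dog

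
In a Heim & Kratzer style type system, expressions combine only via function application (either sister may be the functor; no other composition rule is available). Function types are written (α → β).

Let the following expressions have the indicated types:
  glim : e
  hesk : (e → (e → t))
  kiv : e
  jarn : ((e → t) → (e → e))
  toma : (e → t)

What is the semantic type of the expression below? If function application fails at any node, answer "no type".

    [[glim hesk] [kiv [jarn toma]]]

t

[glim hesk]: hesk is (e → (e → t)), glim is e; result (e → t).
[jarn toma]: jarn is ((e → t) → (e → e)), toma is (e → t); result (e → e).
[kiv [jarn toma]]: [jarn toma] is (e → e), kiv is e; result e.
[[glim hesk] [kiv [jarn toma]]]: [glim hesk] is (e → t), [kiv [jarn toma]] is e; result t.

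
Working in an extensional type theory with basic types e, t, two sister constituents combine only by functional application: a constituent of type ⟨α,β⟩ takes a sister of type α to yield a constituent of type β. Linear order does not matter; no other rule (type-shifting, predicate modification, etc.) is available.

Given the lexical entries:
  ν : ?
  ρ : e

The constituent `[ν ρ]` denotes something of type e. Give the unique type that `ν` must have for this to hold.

⟨e,e⟩

[ν ρ] is required to be e. ρ : e cannot yield e as functor, so ν : ⟨e,e⟩.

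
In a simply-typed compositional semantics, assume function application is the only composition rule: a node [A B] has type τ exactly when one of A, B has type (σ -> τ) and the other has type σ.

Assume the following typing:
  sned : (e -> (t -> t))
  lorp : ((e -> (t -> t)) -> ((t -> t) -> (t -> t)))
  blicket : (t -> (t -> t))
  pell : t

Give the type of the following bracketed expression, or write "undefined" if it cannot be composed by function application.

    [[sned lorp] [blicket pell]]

[sned lorp]: lorp is ((e -> (t -> t)) -> ((t -> t) -> (t -> t))), sned is (e -> (t -> t)); result ((t -> t) -> (t -> t)).
[blicket pell]: blicket is (t -> (t -> t)), pell is t; result (t -> t).
[[sned lorp] [blicket pell]]: [sned lorp] is ((t -> t) -> (t -> t)), [blicket pell] is (t -> t); result (t -> t).

(t -> t)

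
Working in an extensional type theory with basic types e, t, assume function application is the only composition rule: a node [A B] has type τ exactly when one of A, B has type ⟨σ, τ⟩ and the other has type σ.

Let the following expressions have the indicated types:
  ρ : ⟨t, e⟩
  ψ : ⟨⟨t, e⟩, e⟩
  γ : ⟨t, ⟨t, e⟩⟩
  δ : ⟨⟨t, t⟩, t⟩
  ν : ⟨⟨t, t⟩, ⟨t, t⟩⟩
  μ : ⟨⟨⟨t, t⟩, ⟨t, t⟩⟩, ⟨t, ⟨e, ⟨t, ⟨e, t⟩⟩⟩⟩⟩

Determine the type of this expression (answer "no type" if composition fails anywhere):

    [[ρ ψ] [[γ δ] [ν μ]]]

[ρ ψ] — ψ of type ⟨⟨t, e⟩, e⟩ combines with ρ of type ⟨t, e⟩: type e.
[γ δ]: ⟨t, ⟨t, e⟩⟩ and ⟨⟨t, t⟩, t⟩ cannot combine by function application — type clash.

no type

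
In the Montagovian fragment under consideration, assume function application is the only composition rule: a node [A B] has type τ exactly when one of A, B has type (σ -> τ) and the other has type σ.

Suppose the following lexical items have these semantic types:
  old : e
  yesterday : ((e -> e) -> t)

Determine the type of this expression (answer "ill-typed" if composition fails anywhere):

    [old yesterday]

ill-typed

At [old yesterday]: neither e nor ((e -> e) -> t) can take the other as argument; the node is ill-typed.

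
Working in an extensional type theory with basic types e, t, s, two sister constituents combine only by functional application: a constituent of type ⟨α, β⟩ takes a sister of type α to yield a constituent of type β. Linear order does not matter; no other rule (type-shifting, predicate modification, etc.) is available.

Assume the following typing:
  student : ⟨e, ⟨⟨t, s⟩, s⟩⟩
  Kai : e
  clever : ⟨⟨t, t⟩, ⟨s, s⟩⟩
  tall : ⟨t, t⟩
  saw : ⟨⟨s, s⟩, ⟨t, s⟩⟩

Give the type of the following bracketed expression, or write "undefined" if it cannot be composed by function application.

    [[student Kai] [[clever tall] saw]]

At [student Kai], student : ⟨e, ⟨⟨t, s⟩, s⟩⟩ takes Kai : e, giving ⟨⟨t, s⟩, s⟩.
At [clever tall], clever : ⟨⟨t, t⟩, ⟨s, s⟩⟩ takes tall : ⟨t, t⟩, giving ⟨s, s⟩.
At [[clever tall] saw], saw : ⟨⟨s, s⟩, ⟨t, s⟩⟩ takes [clever tall] : ⟨s, s⟩, giving ⟨t, s⟩.
At [[student Kai] [[clever tall] saw]], [student Kai] : ⟨⟨t, s⟩, s⟩ takes [[clever tall] saw] : ⟨t, s⟩, giving s.

s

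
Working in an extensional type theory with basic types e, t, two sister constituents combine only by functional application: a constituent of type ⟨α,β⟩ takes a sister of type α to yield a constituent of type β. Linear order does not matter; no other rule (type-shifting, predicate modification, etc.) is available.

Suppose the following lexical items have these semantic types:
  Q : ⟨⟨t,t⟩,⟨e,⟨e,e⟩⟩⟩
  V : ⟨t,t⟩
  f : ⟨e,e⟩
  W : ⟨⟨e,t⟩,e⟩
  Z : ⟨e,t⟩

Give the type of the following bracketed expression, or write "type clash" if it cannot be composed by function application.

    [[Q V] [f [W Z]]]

⟨e,e⟩

[Q V]: functor Q : ⟨⟨t,t⟩,⟨e,⟨e,e⟩⟩⟩, argument V : ⟨t,t⟩; result ⟨e,⟨e,e⟩⟩.
[W Z]: functor W : ⟨⟨e,t⟩,e⟩, argument Z : ⟨e,t⟩; result e.
[f [W Z]]: functor f : ⟨e,e⟩, argument [W Z] : e; result e.
[[Q V] [f [W Z]]]: functor [Q V] : ⟨e,⟨e,e⟩⟩, argument [f [W Z]] : e; result ⟨e,e⟩.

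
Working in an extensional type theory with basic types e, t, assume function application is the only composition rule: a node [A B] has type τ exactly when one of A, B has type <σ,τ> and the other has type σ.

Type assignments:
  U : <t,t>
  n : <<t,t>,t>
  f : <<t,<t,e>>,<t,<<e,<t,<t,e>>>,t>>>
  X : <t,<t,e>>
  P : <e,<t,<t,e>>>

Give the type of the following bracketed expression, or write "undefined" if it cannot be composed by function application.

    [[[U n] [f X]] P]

t

[U n]: <<t,t>,t> applied to <t,t> yields t.
[f X]: <<t,<t,e>>,<t,<<e,<t,<t,e>>>,t>>> applied to <t,<t,e>> yields <t,<<e,<t,<t,e>>>,t>>.
[[U n] [f X]]: <t,<<e,<t,<t,e>>>,t>> applied to t yields <<e,<t,<t,e>>>,t>.
[[[U n] [f X]] P]: <<e,<t,<t,e>>>,t> applied to <e,<t,<t,e>>> yields t.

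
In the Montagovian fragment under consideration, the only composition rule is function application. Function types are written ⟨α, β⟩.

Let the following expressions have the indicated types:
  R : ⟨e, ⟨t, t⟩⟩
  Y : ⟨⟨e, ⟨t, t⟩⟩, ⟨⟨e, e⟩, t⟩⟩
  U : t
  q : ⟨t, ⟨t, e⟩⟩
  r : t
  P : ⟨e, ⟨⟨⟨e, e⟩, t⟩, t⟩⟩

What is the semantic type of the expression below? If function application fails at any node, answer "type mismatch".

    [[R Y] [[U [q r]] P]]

[R Y]: ⟨⟨e, ⟨t, t⟩⟩, ⟨⟨e, e⟩, t⟩⟩ applied to ⟨e, ⟨t, t⟩⟩ yields ⟨⟨e, e⟩, t⟩.
[q r]: ⟨t, ⟨t, e⟩⟩ applied to t yields ⟨t, e⟩.
[U [q r]]: ⟨t, e⟩ applied to t yields e.
[[U [q r]] P]: ⟨e, ⟨⟨⟨e, e⟩, t⟩, t⟩⟩ applied to e yields ⟨⟨⟨e, e⟩, t⟩, t⟩.
[[R Y] [[U [q r]] P]]: ⟨⟨⟨e, e⟩, t⟩, t⟩ applied to ⟨⟨e, e⟩, t⟩ yields t.

t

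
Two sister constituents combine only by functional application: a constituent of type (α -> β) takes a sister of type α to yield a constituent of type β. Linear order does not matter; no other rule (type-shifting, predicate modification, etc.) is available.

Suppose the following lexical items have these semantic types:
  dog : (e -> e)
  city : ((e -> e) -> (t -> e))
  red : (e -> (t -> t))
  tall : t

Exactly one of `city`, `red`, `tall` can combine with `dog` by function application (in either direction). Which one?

city — combines: city : ((e -> e) -> (t -> e)) takes dog : (e -> e) as argument, giving (t -> e).
red : (e -> (t -> t)) — dog needs e; red needs e; neither fits.
tall : t — dog needs e; tall needs nothing (atomic); neither fits.

city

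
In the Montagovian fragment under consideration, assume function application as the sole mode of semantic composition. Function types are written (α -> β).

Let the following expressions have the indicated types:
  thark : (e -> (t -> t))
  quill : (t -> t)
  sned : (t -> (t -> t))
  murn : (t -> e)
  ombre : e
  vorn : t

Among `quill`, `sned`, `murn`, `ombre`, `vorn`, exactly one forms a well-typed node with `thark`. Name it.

quill : (t -> t) — no; thark wants e, and quill wants t.
sned : (t -> (t -> t)) — no; thark wants e, and sned wants t.
murn : (t -> e) — no; thark wants e, and murn wants t.
ombre — combines: thark : (e -> (t -> t)) takes ombre : e as argument, giving (t -> t).
vorn : t — no; thark wants e, and vorn wants nothing (atomic).

ombre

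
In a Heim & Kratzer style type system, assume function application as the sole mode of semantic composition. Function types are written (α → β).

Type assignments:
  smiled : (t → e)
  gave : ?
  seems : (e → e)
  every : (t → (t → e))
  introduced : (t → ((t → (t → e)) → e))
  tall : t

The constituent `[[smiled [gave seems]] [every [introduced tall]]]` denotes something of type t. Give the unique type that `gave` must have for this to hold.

[[smiled [gave seems]] [every [introduced tall]]] is required to be t. [every [introduced tall]] : e cannot yield t as functor, so [smiled [gave seems]] : (e → t).
[smiled [gave seems]] is required to be (e → t). smiled : (t → e) cannot yield (e → t) as functor, so [gave seems] : ((t → e) → (e → t)).
[gave seems] is required to be ((t → e) → (e → t)). seems : (e → e) cannot yield ((t → e) → (e → t)) as functor, so gave : ((e → e) → ((t → e) → (e → t))).

((e → e) → ((t → e) → (e → t)))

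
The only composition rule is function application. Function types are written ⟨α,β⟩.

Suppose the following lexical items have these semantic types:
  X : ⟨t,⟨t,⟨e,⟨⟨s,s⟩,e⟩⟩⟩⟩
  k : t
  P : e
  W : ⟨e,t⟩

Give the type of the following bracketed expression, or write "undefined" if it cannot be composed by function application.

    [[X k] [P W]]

⟨e,⟨⟨s,s⟩,e⟩⟩

[X k] — X of type ⟨t,⟨t,⟨e,⟨⟨s,s⟩,e⟩⟩⟩⟩ combines with k of type t: type ⟨t,⟨e,⟨⟨s,s⟩,e⟩⟩⟩.
[P W] — W of type ⟨e,t⟩ combines with P of type e: type t.
[[X k] [P W]] — [X k] of type ⟨t,⟨e,⟨⟨s,s⟩,e⟩⟩⟩ combines with [P W] of type t: type ⟨e,⟨⟨s,s⟩,e⟩⟩.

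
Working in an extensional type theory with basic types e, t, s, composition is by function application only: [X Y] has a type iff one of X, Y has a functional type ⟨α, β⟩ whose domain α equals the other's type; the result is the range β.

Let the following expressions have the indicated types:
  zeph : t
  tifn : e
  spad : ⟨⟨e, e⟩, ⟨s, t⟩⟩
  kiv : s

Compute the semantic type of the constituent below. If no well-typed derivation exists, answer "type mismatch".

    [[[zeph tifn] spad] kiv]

type mismatch

At [zeph tifn]: neither t nor e can take the other as argument; the node is ill-typed.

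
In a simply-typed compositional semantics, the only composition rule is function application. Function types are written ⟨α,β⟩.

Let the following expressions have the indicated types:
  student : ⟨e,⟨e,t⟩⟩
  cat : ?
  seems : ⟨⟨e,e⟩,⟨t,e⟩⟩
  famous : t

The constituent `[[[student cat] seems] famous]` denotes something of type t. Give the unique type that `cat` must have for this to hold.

At [[[student cat] seems] famous] (required: t): famous is t, which is not a function with range t; hence [[student cat] seems] is the functor — type ⟨t,t⟩.
At [[student cat] seems] (required: ⟨t,t⟩): seems is ⟨⟨e,e⟩,⟨t,e⟩⟩, which is not a function with range ⟨t,t⟩; hence [student cat] is the functor — type ⟨⟨⟨e,e⟩,⟨t,e⟩⟩,⟨t,t⟩⟩.
At [student cat] (required: ⟨⟨⟨e,e⟩,⟨t,e⟩⟩,⟨t,t⟩⟩): student is ⟨e,⟨e,t⟩⟩, which is not a function with range ⟨⟨⟨e,e⟩,⟨t,e⟩⟩,⟨t,t⟩⟩; hence cat is the functor — type ⟨⟨e,⟨e,t⟩⟩,⟨⟨⟨e,e⟩,⟨t,e⟩⟩,⟨t,t⟩⟩⟩.

⟨⟨e,⟨e,t⟩⟩,⟨⟨⟨e,e⟩,⟨t,e⟩⟩,⟨t,t⟩⟩⟩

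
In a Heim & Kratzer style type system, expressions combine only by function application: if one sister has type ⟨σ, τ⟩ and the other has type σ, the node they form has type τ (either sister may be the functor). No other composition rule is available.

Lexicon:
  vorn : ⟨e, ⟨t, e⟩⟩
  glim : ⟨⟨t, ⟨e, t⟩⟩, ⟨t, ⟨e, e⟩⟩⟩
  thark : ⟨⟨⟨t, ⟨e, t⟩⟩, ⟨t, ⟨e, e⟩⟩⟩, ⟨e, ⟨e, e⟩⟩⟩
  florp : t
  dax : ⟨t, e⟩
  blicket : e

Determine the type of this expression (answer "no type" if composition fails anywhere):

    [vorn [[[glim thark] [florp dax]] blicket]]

⟨t, e⟩

[glim thark]: thark is ⟨⟨⟨t, ⟨e, t⟩⟩, ⟨t, ⟨e, e⟩⟩⟩, ⟨e, ⟨e, e⟩⟩⟩, glim is ⟨⟨t, ⟨e, t⟩⟩, ⟨t, ⟨e, e⟩⟩⟩; result ⟨e, ⟨e, e⟩⟩.
[florp dax]: dax is ⟨t, e⟩, florp is t; result e.
[[glim thark] [florp dax]]: [glim thark] is ⟨e, ⟨e, e⟩⟩, [florp dax] is e; result ⟨e, e⟩.
[[[glim thark] [florp dax]] blicket]: [[glim thark] [florp dax]] is ⟨e, e⟩, blicket is e; result e.
[vorn [[[glim thark] [florp dax]] blicket]]: vorn is ⟨e, ⟨t, e⟩⟩, [[[glim thark] [florp dax]] blicket] is e; result ⟨t, e⟩.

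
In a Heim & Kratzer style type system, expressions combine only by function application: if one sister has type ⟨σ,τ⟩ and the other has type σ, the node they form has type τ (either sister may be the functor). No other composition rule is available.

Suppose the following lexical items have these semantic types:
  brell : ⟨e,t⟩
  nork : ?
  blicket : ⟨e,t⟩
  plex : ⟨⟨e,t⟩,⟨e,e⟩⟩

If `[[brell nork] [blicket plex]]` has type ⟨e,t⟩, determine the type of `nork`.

For [[brell nork] [blicket plex]] to have type ⟨e,t⟩ with [blicket plex] of type ⟨e,e⟩, [brell nork] must be the function: [brell nork] : ⟨⟨e,e⟩,⟨e,t⟩⟩.
For [brell nork] to have type ⟨⟨e,e⟩,⟨e,t⟩⟩ with brell of type ⟨e,t⟩, nork must be the function: nork : ⟨⟨e,t⟩,⟨⟨e,e⟩,⟨e,t⟩⟩⟩.

⟨⟨e,t⟩,⟨⟨e,e⟩,⟨e,t⟩⟩⟩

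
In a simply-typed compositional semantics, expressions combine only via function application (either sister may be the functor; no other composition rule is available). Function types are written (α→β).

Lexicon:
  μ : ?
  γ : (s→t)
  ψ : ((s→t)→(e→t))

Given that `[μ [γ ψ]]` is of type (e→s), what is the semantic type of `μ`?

At [μ [γ ψ]] (required: (e→s)): [γ ψ] is (e→t), which is not a function with range (e→s); hence μ is the functor — type ((e→t)→(e→s)).

((e→t)→(e→s))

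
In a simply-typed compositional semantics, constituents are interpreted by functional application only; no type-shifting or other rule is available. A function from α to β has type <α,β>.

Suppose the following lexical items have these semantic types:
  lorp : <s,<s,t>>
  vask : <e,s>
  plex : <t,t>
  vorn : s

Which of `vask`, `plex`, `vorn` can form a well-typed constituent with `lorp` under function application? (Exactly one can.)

vorn

vask : <e,s> — no; lorp wants s, and vask wants e.
plex : <t,t> — no; lorp wants s, and plex wants t.
vorn — combines: lorp : <s,<s,t>> takes vorn : s as argument, giving <s,t>.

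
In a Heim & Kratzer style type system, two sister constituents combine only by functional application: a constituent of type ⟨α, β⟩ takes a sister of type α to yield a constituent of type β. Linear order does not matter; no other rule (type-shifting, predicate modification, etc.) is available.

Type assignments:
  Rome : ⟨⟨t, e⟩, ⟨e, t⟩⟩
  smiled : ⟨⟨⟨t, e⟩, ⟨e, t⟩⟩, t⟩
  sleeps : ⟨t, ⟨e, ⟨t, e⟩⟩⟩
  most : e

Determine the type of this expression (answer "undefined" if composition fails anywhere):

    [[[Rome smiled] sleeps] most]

⟨t, e⟩

[Rome smiled] — smiled of type ⟨⟨⟨t, e⟩, ⟨e, t⟩⟩, t⟩ combines with Rome of type ⟨⟨t, e⟩, ⟨e, t⟩⟩: type t.
[[Rome smiled] sleeps] — sleeps of type ⟨t, ⟨e, ⟨t, e⟩⟩⟩ combines with [Rome smiled] of type t: type ⟨e, ⟨t, e⟩⟩.
[[[Rome smiled] sleeps] most] — [[Rome smiled] sleeps] of type ⟨e, ⟨t, e⟩⟩ combines with most of type e: type ⟨t, e⟩.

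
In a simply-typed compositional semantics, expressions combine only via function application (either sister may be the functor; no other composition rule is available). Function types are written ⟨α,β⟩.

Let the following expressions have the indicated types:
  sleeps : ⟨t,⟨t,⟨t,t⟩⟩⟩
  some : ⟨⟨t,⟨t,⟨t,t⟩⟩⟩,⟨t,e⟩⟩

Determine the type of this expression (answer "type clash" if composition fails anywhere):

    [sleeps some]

At [sleeps some], some : ⟨⟨t,⟨t,⟨t,t⟩⟩⟩,⟨t,e⟩⟩ takes sleeps : ⟨t,⟨t,⟨t,t⟩⟩⟩, giving ⟨t,e⟩.

⟨t,e⟩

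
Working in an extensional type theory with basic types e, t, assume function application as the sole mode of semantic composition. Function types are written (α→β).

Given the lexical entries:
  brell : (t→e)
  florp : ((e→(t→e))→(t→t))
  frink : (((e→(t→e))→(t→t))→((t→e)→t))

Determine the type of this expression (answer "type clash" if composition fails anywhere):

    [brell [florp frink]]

[florp frink]: functor frink : (((e→(t→e))→(t→t))→((t→e)→t)), argument florp : ((e→(t→e))→(t→t)); result ((t→e)→t).
[brell [florp frink]]: functor [florp frink] : ((t→e)→t), argument brell : (t→e); result t.

t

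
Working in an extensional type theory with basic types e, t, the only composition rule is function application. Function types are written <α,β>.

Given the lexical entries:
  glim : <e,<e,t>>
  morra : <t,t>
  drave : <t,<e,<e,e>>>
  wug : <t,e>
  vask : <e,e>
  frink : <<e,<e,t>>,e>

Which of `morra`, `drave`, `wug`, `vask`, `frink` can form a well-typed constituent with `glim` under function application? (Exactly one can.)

morra : <t,t> — no; glim wants e, and morra wants t.
drave : <t,<e,<e,e>>> — no; glim wants e, and drave wants t.
wug : <t,e> — no; glim wants e, and wug wants t.
vask : <e,e> — no; glim wants e, and vask wants e.
frink — combines: frink : <<e,<e,t>>,e> takes glim : <e,<e,t>> as argument, giving e.

frink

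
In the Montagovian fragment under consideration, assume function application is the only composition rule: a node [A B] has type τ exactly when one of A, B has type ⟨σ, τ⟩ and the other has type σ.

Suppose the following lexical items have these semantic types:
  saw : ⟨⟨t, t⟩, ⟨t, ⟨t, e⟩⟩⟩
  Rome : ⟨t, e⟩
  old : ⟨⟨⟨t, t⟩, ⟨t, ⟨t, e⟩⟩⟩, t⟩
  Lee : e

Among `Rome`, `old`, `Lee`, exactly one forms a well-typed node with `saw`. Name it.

Rome : ⟨t, e⟩ — saw needs ⟨t, t⟩; Rome needs t; neither fits.
old — combines: old : ⟨⟨⟨t, t⟩, ⟨t, ⟨t, e⟩⟩⟩, t⟩ takes saw : ⟨⟨t, t⟩, ⟨t, ⟨t, e⟩⟩⟩ as argument, giving t.
Lee : e — saw needs ⟨t, t⟩; Lee needs nothing (atomic); neither fits.

old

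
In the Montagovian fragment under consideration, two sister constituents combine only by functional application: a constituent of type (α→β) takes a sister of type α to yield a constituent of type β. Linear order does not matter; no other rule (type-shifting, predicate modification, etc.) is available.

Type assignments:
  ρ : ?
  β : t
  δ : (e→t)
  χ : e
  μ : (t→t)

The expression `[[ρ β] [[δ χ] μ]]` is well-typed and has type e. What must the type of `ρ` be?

For [[ρ β] [[δ χ] μ]] to have type e with [[δ χ] μ] of type t, [ρ β] must be the function: [ρ β] : (t→e).
For [ρ β] to have type (t→e) with β of type t, ρ must be the function: ρ : (t→(t→e)).

(t→(t→e))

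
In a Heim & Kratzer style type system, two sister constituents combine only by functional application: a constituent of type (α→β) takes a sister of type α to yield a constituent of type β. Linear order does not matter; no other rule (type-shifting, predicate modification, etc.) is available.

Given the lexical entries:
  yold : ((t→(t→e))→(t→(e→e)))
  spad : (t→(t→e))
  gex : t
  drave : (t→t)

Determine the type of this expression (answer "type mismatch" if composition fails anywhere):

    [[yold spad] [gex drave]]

[yold spad]: yold is ((t→(t→e))→(t→(e→e))), spad is (t→(t→e)); result (t→(e→e)).
[gex drave]: drave is (t→t), gex is t; result t.
[[yold spad] [gex drave]]: [yold spad] is (t→(e→e)), [gex drave] is t; result (e→e).

(e→e)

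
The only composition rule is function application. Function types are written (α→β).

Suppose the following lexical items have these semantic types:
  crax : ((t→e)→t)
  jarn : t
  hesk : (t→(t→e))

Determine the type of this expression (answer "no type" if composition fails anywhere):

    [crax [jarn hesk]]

[jarn hesk]: (t→(t→e)) applied to t yields (t→e).
[crax [jarn hesk]]: ((t→e)→t) applied to (t→e) yields t.

t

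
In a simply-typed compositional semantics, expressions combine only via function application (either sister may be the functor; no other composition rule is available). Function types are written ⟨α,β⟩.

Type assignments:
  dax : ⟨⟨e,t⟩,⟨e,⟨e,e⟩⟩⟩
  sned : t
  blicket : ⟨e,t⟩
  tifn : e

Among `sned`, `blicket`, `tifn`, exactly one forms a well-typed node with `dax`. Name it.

blicket

sned : t — neither side's domain matches the other.
blicket — combines: dax : ⟨⟨e,t⟩,⟨e,⟨e,e⟩⟩⟩ takes blicket : ⟨e,t⟩ as argument, giving ⟨e,⟨e,e⟩⟩.
tifn : e — neither side's domain matches the other.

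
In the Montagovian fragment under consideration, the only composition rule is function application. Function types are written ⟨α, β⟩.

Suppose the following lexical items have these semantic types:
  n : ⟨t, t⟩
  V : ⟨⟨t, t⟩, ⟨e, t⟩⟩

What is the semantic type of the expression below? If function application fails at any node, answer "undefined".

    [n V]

[n V]: ⟨⟨t, t⟩, ⟨e, t⟩⟩ applied to ⟨t, t⟩ yields ⟨e, t⟩.

⟨e, t⟩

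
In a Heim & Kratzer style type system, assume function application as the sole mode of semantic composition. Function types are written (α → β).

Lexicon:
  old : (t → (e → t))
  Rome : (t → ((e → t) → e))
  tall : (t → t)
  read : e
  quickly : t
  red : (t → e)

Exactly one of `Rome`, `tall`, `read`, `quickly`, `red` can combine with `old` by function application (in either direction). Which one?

Rome : (t → ((e → t) → e)) — neither side's domain matches the other.
tall : (t → t) — neither side's domain matches the other.
read : e — neither side's domain matches the other.
quickly — combines: old : (t → (e → t)) takes quickly : t as argument, giving (e → t).
red : (t → e) — neither side's domain matches the other.

quickly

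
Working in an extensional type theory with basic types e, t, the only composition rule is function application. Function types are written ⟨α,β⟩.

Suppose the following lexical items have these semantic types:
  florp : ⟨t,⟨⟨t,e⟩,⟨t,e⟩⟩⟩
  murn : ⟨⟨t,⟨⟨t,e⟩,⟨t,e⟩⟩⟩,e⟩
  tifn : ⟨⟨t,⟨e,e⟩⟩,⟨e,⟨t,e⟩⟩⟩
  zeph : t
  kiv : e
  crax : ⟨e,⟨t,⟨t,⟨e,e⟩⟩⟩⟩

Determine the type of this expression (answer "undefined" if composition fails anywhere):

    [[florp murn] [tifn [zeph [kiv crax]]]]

⟨t,e⟩

[florp murn]: murn is ⟨⟨t,⟨⟨t,e⟩,⟨t,e⟩⟩⟩,e⟩, florp is ⟨t,⟨⟨t,e⟩,⟨t,e⟩⟩⟩; result e.
[kiv crax]: crax is ⟨e,⟨t,⟨t,⟨e,e⟩⟩⟩⟩, kiv is e; result ⟨t,⟨t,⟨e,e⟩⟩⟩.
[zeph [kiv crax]]: [kiv crax] is ⟨t,⟨t,⟨e,e⟩⟩⟩, zeph is t; result ⟨t,⟨e,e⟩⟩.
[tifn [zeph [kiv crax]]]: tifn is ⟨⟨t,⟨e,e⟩⟩,⟨e,⟨t,e⟩⟩⟩, [zeph [kiv crax]] is ⟨t,⟨e,e⟩⟩; result ⟨e,⟨t,e⟩⟩.
[[florp murn] [tifn [zeph [kiv crax]]]]: [tifn [zeph [kiv crax]]] is ⟨e,⟨t,e⟩⟩, [florp murn] is e; result ⟨t,e⟩.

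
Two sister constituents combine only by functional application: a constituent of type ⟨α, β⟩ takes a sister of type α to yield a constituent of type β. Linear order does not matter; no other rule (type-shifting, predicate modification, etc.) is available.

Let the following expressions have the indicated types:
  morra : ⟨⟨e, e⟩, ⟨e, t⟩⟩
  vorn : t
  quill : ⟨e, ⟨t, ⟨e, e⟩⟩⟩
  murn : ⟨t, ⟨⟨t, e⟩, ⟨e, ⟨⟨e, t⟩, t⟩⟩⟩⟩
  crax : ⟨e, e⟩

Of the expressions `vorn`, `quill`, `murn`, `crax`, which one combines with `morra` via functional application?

vorn : t — neither side's domain matches the other.
quill : ⟨e, ⟨t, ⟨e, e⟩⟩⟩ — neither side's domain matches the other.
murn : ⟨t, ⟨⟨t, e⟩, ⟨e, ⟨⟨e, t⟩, t⟩⟩⟩⟩ — neither side's domain matches the other.
crax — combines: morra : ⟨⟨e, e⟩, ⟨e, t⟩⟩ takes crax : ⟨e, e⟩ as argument, giving ⟨e, t⟩.

crax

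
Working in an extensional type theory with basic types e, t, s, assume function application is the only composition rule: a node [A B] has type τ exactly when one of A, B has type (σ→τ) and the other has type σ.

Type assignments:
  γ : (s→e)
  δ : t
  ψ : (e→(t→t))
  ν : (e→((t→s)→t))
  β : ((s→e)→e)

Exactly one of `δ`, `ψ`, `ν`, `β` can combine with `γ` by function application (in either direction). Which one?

β

δ : t — does not combine with γ.
ψ : (e→(t→t)) — does not combine with γ.
ν : (e→((t→s)→t)) — does not combine with γ.
β — combines: β : ((s→e)→e) takes γ : (s→e) as argument, giving e.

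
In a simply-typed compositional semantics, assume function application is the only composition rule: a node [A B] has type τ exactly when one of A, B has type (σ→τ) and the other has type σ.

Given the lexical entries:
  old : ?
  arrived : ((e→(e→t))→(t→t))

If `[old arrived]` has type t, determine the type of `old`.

[old arrived] must have type t. The sister arrived has type ((e→(e→t))→(t→t)); that is not a function onto t, so old must be the functor, of type (((e→(e→t))→(t→t))→t).

(((e→(e→t))→(t→t))→t)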